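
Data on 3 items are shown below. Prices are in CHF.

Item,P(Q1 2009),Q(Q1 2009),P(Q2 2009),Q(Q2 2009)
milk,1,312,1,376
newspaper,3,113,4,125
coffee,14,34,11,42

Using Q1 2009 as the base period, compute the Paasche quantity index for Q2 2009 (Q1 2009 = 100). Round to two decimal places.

117.57

Paasche quantity index uses current-period prices as weights.
ΣP(Q2 2009)·Q(Q2 2009) = 1×376 + 4×125 + 11×42 = 376 + 500 + 462 = 1338
ΣP(Q2 2009)·Q(Q1 2009) = 1×312 + 4×113 + 11×34 = 312 + 452 + 374 = 1138
Index = 1338 / 1138 × 100 = 117.5747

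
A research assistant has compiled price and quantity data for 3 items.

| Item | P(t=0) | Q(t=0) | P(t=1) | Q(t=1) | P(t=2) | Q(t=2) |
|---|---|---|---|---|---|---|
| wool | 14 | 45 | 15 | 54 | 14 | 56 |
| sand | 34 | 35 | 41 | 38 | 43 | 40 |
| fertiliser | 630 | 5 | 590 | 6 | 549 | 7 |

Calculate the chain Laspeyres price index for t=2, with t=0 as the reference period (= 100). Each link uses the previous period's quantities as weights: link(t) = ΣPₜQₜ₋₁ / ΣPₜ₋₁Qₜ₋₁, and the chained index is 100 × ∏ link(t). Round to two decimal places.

Link t=0→t=1:
ΣP(t=1)Q(t=0) = 15×45 + 41×35 + 590×5 = 675 + 1435 + 2950 = 5060
ΣP(t=0)Q(t=0) = 14×45 + 34×35 + 630×5 = 630 + 1190 + 3150 = 4970
link = 5060/4970 = 1.018109
Link t=1→t=2:
ΣP(t=2)Q(t=1) = 14×54 + 43×38 + 549×6 = 756 + 1634 + 3294 = 5684
ΣP(t=1)Q(t=1) = 15×54 + 41×38 + 590×6 = 810 + 1558 + 3540 = 5908
link = 5684/5908 = 0.962085
Chained index = 100 × 1.018109 × 0.962085 = 97.9507

97.95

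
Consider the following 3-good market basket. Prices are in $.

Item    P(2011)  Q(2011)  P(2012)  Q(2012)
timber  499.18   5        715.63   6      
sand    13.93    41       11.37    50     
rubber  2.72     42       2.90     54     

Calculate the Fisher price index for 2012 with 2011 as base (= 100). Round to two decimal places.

130.86

Laspeyres component (base-period weights):
ΣP(2012)Q(2011) = 715.63×5 + 11.37×41 + 2.90×42 = 3578.15 + 466.17 + 121.8 = 4166.12
ΣP(2011)Q(2011) = 499.18×5 + 13.93×41 + 2.72×42 = 2495.9 + 571.13 + 114.24 = 3181.27
L = 4166.12 / 3181.27 × 100 = 130.9578
Paasche component (current-period weights):
ΣP(2012)Q(2012) = 715.63×6 + 11.37×50 + 2.90×54 = 4293.78 + 568.5 + 156.6 = 5018.88
ΣP(2011)Q(2012) = 499.18×6 + 13.93×50 + 2.72×54 = 2995.08 + 696.5 + 146.88 = 3838.46
P = 5018.88 / 3838.46 × 100 = 130.7524
Fisher = √(L × P) = √(130.9578 × 130.7524) = 130.8551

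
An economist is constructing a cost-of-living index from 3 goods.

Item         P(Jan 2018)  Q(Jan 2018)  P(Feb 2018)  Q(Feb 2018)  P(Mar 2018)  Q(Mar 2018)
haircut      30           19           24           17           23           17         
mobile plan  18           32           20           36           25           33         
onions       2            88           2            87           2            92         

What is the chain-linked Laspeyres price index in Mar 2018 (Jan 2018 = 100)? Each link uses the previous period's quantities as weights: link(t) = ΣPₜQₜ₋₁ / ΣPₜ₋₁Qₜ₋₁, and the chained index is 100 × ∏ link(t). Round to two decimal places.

Link Jan 2018→Feb 2018:
ΣP(Feb 2018)Q(Jan 2018) = 24×19 + 20×32 + 2×88 = 456 + 640 + 176 = 1272
ΣP(Jan 2018)Q(Jan 2018) = 30×19 + 18×32 + 2×88 = 570 + 576 + 176 = 1322
link = 1272/1322 = 0.962179
Link Feb 2018→Mar 2018:
ΣP(Mar 2018)Q(Feb 2018) = 23×17 + 25×36 + 2×87 = 391 + 900 + 174 = 1465
ΣP(Feb 2018)Q(Feb 2018) = 24×17 + 20×36 + 2×87 = 408 + 720 + 174 = 1302
link = 1465/1302 = 1.125192
Chained index = 100 × 0.962179 × 1.125192 = 108.2636

108.26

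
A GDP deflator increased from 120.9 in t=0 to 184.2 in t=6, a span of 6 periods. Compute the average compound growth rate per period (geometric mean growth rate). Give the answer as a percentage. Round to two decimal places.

Growth factor = (184.2/120.9)^(1/6) = (1.523573)^(1/6) = 1.072697
Growth rate = 1.072697 − 1 = 0.072697 = 7.2697%

7.27%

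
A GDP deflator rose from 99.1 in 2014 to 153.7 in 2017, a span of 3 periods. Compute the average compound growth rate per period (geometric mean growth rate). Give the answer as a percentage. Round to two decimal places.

Growth factor = (153.7/99.1)^(1/3) = (1.550959)^(1/3) = 1.157533
Growth rate = 1.157533 − 1 = 0.157533 = 15.7533%

15.75%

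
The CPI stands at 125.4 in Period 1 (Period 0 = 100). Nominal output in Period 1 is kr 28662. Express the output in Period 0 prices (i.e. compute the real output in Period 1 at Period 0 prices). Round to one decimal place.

Real = Nominal ÷ (Index/100) = 28662 ÷ (125.4/100)
     = 28662 ÷ 1.254 = 22856.4593

22856.5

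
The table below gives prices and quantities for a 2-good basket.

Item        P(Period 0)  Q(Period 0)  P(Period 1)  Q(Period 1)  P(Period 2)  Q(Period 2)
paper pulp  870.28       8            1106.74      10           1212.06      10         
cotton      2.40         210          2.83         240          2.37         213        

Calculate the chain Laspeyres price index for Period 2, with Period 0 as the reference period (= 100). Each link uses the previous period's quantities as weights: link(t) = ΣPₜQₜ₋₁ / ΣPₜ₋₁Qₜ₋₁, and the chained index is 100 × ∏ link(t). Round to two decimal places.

136.70

Link Period 0→Period 1:
ΣP(Period 1)Q(Period 0) = 1106.74×8 + 2.83×210 = 8853.92 + 594.3 = 9448.22
ΣP(Period 0)Q(Period 0) = 870.28×8 + 2.40×210 = 6962.24 + 504 = 7466.24
link = 9448.22/7466.24 = 1.265459
Link Period 1→Period 2:
ΣP(Period 2)Q(Period 1) = 1212.06×10 + 2.37×240 = 12120.6 + 568.8 = 12689.4
ΣP(Period 1)Q(Period 1) = 1106.74×10 + 2.83×240 = 11067.4 + 679.2 = 11746.6
link = 12689.4/11746.6 = 1.080262
Chained index = 100 × 1.265459 × 1.080262 = 136.7027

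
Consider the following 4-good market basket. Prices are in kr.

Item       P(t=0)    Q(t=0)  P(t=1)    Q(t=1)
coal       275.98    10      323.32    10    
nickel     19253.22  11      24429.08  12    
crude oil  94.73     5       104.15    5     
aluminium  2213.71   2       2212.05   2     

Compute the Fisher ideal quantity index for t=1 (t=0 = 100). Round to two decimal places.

108.80

Laspeyres component (base-period weights):
ΣP(t=0)Q(t=1) = 275.98×10 + 19253.22×12 + 94.73×5 + 2213.71×2 = 2759.8 + 231038.64 + 473.65 + 4427.42 = 238699.51
ΣP(t=0)Q(t=0) = 275.98×10 + 19253.22×11 + 94.73×5 + 2213.71×2 = 2759.8 + 211785.42 + 473.65 + 4427.42 = 219446.29
L = 238699.51 / 219446.29 × 100 = 108.7735
Paasche component (current-period weights):
ΣP(t=1)Q(t=1) = 323.32×10 + 24429.08×12 + 104.15×5 + 2212.05×2 = 3233.2 + 293148.96 + 520.75 + 4424.1 = 301327.01
ΣP(t=1)Q(t=0) = 323.32×10 + 24429.08×11 + 104.15×5 + 2212.05×2 = 3233.2 + 268719.88 + 520.75 + 4424.1 = 276897.93
P = 301327.01 / 276897.93 × 100 = 108.8224
Fisher = √(L × P) = √(108.7735 × 108.8224) = 108.7980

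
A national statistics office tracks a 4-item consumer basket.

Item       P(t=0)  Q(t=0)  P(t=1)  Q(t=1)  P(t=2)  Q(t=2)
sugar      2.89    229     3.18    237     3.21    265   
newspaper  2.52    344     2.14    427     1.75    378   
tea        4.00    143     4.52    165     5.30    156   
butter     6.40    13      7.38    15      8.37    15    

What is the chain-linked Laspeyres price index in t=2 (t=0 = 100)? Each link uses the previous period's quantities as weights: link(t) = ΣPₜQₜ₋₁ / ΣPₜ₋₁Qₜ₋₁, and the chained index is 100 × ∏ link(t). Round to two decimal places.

Link t=0→t=1:
ΣP(t=1)Q(t=0) = 3.18×229 + 2.14×344 + 4.52×143 + 7.38×13 = 728.22 + 736.16 + 646.36 + 95.94 = 2206.68
ΣP(t=0)Q(t=0) = 2.89×229 + 2.52×344 + 4.00×143 + 6.40×13 = 661.81 + 866.88 + 572 + 83.2 = 2183.89
link = 2206.68/2183.89 = 1.010436
Link t=1→t=2:
ΣP(t=2)Q(t=1) = 3.21×237 + 1.75×427 + 5.30×165 + 8.37×15 = 760.77 + 747.25 + 874.5 + 125.55 = 2508.07
ΣP(t=1)Q(t=1) = 3.18×237 + 2.14×427 + 4.52×165 + 7.38×15 = 753.66 + 913.78 + 745.8 + 110.7 = 2523.94
link = 2508.07/2523.94 = 0.993712
Chained index = 100 × 1.010436 × 0.993712 = 100.4082

100.41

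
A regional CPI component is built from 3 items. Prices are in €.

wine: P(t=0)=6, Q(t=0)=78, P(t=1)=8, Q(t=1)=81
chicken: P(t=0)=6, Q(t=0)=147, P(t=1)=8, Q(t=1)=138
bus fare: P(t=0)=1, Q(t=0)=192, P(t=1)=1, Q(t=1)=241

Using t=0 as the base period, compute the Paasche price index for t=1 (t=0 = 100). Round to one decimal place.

128.2

Paasche price index uses current-period quantities as weights.
ΣP(t=1)·Q(t=1) = 8×81 + 8×138 + 1×241 = 648 + 1104 + 241 = 1993
ΣP(t=0)·Q(t=1) = 6×81 + 6×138 + 1×241 = 486 + 828 + 241 = 1555
Index = 1993 / 1555 × 100 = 128.1672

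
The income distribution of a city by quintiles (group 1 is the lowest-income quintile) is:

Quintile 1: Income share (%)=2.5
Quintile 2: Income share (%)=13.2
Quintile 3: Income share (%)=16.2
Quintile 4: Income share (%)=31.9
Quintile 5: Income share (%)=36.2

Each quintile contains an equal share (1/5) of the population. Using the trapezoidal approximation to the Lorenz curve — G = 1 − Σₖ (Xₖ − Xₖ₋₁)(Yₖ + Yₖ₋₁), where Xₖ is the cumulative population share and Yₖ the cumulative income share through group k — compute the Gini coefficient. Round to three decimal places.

Cumulative income shares Yₖ: 0.0250, 0.1570, 0.3190, 0.6380, 1.0000
Σ (Xₖ−Xₖ₋₁)(Yₖ+Yₖ₋₁) = (1/5)(0.0250+0.0000) + (1/5)(0.1570+0.0250) + (1/5)(0.3190+0.1570) + (1/5)(0.6380+0.3190) + (1/5)(1.0000+0.6380)
  = 0.0050 + 0.0364 + 0.0952 + 0.1914 + 0.3276 = 0.6556
G = 1 − 0.6556 = 0.3444

0.344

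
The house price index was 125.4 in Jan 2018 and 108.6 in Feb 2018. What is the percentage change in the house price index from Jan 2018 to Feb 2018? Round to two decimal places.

-13.40%

Change = (108.6 − 125.4) / 125.4 × 100
       = -16.8 / 125.4 × 100 = -13.3971%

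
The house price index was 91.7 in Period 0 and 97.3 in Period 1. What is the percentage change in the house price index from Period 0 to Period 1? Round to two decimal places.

Change = (97.3 − 91.7) / 91.7 × 100
       = 5.6 / 91.7 × 100 = 6.1069%

6.11%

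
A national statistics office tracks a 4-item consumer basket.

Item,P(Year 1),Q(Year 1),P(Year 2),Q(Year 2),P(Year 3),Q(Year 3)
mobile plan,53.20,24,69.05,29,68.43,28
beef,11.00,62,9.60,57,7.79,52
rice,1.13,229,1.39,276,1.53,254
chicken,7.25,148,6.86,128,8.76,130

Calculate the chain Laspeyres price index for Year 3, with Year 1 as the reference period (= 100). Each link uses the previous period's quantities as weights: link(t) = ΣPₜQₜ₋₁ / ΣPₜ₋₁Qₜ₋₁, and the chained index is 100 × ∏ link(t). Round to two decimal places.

113.57

Link Year 1→Year 2:
ΣP(Year 2)Q(Year 1) = 69.05×24 + 9.60×62 + 1.39×229 + 6.86×148 = 1657.2 + 595.2 + 318.31 + 1015.28 = 3585.99
ΣP(Year 1)Q(Year 1) = 53.20×24 + 11.00×62 + 1.13×229 + 7.25×148 = 1276.8 + 682 + 258.77 + 1073 = 3290.57
link = 3585.99/3290.57 = 1.089778
Link Year 2→Year 3:
ΣP(Year 3)Q(Year 2) = 68.43×29 + 7.79×57 + 1.53×276 + 8.76×128 = 1984.47 + 444.03 + 422.28 + 1121.28 = 3972.06
ΣP(Year 2)Q(Year 2) = 69.05×29 + 9.60×57 + 1.39×276 + 6.86×128 = 2002.45 + 547.2 + 383.64 + 878.08 = 3811.37
link = 3972.06/3811.37 = 1.042161
Chained index = 100 × 1.089778 × 1.042161 = 113.5724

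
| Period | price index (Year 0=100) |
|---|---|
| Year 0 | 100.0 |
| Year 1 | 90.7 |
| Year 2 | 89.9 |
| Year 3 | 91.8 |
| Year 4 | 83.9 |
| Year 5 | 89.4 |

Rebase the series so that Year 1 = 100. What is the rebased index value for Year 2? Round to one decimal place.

99.1

Rebased(Year 2) = 89.9 / 90.7 × 100 = 99.1180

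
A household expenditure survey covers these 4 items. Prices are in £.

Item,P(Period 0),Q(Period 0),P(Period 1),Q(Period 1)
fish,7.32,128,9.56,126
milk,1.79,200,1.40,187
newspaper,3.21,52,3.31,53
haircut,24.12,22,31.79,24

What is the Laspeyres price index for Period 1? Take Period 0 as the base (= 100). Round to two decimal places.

119.20

Laspeyres price index uses base-period quantities as weights.
ΣP(Period 1)·Q(Period 0) = 9.56×128 + 1.40×200 + 3.31×52 + 31.79×22 = 1223.68 + 280 + 172.12 + 699.38 = 2375.18
ΣP(Period 0)·Q(Period 0) = 7.32×128 + 1.79×200 + 3.21×52 + 24.12×22 = 936.96 + 358 + 166.92 + 530.64 = 1992.52
Index = 2375.18 / 1992.52 × 100 = 119.2048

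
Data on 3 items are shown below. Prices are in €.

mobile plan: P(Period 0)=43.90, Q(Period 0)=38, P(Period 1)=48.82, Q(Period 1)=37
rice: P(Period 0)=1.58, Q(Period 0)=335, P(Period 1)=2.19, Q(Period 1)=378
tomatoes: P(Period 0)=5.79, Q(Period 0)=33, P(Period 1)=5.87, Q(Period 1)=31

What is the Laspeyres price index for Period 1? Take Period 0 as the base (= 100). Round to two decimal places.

Laspeyres price index uses base-period quantities as weights.
ΣP(Period 1)·Q(Period 0) = 48.82×38 + 2.19×335 + 5.87×33 = 1855.16 + 733.65 + 193.71 = 2782.52
ΣP(Period 0)·Q(Period 0) = 43.90×38 + 1.58×335 + 5.79×33 = 1668.2 + 529.3 + 191.07 = 2388.57
Index = 2782.52 / 2388.57 × 100 = 116.4931

116.49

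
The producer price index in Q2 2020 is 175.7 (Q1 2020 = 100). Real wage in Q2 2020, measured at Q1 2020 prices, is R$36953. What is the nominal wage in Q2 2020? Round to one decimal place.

64926.4

Nominal = Real × (Index/100) = 36953 × (175.7/100)
        = 36953 × 1.757 = 64926.4210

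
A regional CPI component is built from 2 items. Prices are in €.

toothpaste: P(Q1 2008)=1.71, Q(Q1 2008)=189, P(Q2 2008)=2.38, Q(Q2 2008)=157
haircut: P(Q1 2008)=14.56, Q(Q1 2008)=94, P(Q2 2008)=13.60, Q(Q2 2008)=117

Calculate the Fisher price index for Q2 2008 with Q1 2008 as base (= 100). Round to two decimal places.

Laspeyres component (base-period weights):
ΣP(Q2 2008)Q(Q1 2008) = 2.38×189 + 13.60×94 = 449.82 + 1278.4 = 1728.22
ΣP(Q1 2008)Q(Q1 2008) = 1.71×189 + 14.56×94 = 323.19 + 1368.64 = 1691.83
L = 1728.22 / 1691.83 × 100 = 102.1509
Paasche component (current-period weights):
ΣP(Q2 2008)Q(Q2 2008) = 2.38×157 + 13.60×117 = 373.66 + 1591.2 = 1964.86
ΣP(Q1 2008)Q(Q2 2008) = 1.71×157 + 14.56×117 = 268.47 + 1703.52 = 1971.99
P = 1964.86 / 1971.99 × 100 = 99.6384
Fisher = √(L × P) = √(102.1509 × 99.6384) = 100.8869

100.89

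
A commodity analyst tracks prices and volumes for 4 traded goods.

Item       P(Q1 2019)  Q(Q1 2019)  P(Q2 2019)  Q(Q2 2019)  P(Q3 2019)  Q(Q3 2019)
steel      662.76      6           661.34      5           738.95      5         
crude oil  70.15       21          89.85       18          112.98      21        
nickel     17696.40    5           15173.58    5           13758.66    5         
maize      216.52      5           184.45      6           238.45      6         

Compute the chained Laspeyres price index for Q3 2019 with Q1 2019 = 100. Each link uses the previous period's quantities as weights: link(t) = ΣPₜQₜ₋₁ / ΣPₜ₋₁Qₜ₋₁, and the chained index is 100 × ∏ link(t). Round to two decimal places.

Link Q1 2019→Q2 2019:
ΣP(Q2 2019)Q(Q1 2019) = 661.34×6 + 89.85×21 + 15173.58×5 + 184.45×5 = 3968.04 + 1886.85 + 75867.9 + 922.25 = 82645.04
ΣP(Q1 2019)Q(Q1 2019) = 662.76×6 + 70.15×21 + 17696.40×5 + 216.52×5 = 3976.56 + 1473.15 + 88482 + 1082.6 = 95014.31
link = 82645.04/95014.31 = 0.869817
Link Q2 2019→Q3 2019:
ΣP(Q3 2019)Q(Q2 2019) = 738.95×5 + 112.98×18 + 13758.66×5 + 238.45×6 = 3694.75 + 2033.64 + 68793.3 + 1430.7 = 75952.39
ΣP(Q2 2019)Q(Q2 2019) = 661.34×5 + 89.85×18 + 15173.58×5 + 184.45×6 = 3306.7 + 1617.3 + 75867.9 + 1106.7 = 81898.6
link = 75952.39/81898.6 = 0.927395
Chained index = 100 × 0.869817 × 0.927395 = 80.6664

80.67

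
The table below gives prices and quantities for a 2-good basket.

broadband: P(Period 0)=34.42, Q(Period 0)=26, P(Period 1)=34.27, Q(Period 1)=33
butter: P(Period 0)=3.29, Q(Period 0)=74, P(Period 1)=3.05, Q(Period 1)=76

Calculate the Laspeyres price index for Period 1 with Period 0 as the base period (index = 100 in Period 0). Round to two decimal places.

Laspeyres price index uses base-period quantities as weights.
ΣP(Period 1)·Q(Period 0) = 34.27×26 + 3.05×74 = 891.02 + 225.7 = 1116.72
ΣP(Period 0)·Q(Period 0) = 34.42×26 + 3.29×74 = 894.92 + 243.46 = 1138.38
Index = 1116.72 / 1138.38 × 100 = 98.0973

98.10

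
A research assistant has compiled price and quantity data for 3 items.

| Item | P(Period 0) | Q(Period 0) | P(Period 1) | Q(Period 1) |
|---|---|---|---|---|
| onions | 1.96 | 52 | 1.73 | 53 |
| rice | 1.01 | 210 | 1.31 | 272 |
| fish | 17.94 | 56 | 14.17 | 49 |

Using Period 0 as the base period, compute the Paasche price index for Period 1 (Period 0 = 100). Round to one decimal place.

Paasche price index uses current-period quantities as weights.
ΣP(Period 1)·Q(Period 1) = 1.73×53 + 1.31×272 + 14.17×49 = 91.69 + 356.32 + 694.33 = 1142.34
ΣP(Period 0)·Q(Period 1) = 1.96×53 + 1.01×272 + 17.94×49 = 103.88 + 274.72 + 879.06 = 1257.66
Index = 1142.34 / 1257.66 × 100 = 90.8306

90.8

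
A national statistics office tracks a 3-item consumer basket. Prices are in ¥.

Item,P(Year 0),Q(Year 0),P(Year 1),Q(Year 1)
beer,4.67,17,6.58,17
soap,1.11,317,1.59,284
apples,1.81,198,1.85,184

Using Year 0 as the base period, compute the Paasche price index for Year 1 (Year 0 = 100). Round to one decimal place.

124.2

Paasche price index uses current-period quantities as weights.
ΣP(Year 1)·Q(Year 1) = 6.58×17 + 1.59×284 + 1.85×184 = 111.86 + 451.56 + 340.4 = 903.82
ΣP(Year 0)·Q(Year 1) = 4.67×17 + 1.11×284 + 1.81×184 = 79.39 + 315.24 + 333.04 = 727.67
Index = 903.82 / 727.67 × 100 = 124.2074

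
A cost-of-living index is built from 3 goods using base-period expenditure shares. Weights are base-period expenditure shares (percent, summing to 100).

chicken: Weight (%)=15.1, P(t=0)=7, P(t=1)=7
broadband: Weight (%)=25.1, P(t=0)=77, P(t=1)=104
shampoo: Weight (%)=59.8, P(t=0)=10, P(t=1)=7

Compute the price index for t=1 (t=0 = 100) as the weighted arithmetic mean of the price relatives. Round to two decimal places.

chicken: 15.1 × (7/7) = 15.1 × 1.000000 = 15.1000
broadband: 25.1 × (104/77) = 25.1 × 1.350649 = 33.9013
shampoo: 59.8 × (7/10) = 59.8 × 0.700000 = 41.8600
Index = Σ wᵢ·(p₁ᵢ/p₀ᵢ) = 15.1000 + 33.9013 + 41.8600 = 90.8613

90.86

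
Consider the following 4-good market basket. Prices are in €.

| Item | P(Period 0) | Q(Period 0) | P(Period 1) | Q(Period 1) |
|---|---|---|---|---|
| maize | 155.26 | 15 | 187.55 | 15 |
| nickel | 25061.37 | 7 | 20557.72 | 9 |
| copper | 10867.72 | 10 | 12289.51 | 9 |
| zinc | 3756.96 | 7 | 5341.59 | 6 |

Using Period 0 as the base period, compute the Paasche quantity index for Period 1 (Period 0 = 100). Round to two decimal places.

107.65

Paasche quantity index uses current-period prices as weights.
ΣP(Period 1)·Q(Period 1) = 187.55×15 + 20557.72×9 + 12289.51×9 + 5341.59×6 = 2813.25 + 185019.48 + 110605.59 + 32049.54 = 330487.86
ΣP(Period 1)·Q(Period 0) = 187.55×15 + 20557.72×7 + 12289.51×10 + 5341.59×7 = 2813.25 + 143904.04 + 122895.1 + 37391.13 = 307003.52
Index = 330487.86 / 307003.52 × 100 = 107.6495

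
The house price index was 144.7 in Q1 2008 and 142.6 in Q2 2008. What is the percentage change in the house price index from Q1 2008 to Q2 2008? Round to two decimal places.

Change = (142.6 − 144.7) / 144.7 × 100
       = -2.1 / 144.7 × 100 = -1.4513%

-1.45%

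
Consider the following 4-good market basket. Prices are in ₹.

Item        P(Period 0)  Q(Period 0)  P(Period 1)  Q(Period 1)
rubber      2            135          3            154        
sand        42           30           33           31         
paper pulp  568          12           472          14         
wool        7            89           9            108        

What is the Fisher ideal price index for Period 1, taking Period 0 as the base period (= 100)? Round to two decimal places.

Laspeyres component (base-period weights):
ΣP(Period 1)Q(Period 0) = 3×135 + 33×30 + 472×12 + 9×89 = 405 + 990 + 5664 + 801 = 7860
ΣP(Period 0)Q(Period 0) = 2×135 + 42×30 + 568×12 + 7×89 = 270 + 1260 + 6816 + 623 = 8969
L = 7860 / 8969 × 100 = 87.6352
Paasche component (current-period weights):
ΣP(Period 1)Q(Period 1) = 3×154 + 33×31 + 472×14 + 9×108 = 462 + 1023 + 6608 + 972 = 9065
ΣP(Period 0)Q(Period 1) = 2×154 + 42×31 + 568×14 + 7×108 = 308 + 1302 + 7952 + 756 = 10318
P = 9065 / 10318 × 100 = 87.8562
Fisher = √(L × P) = √(87.6352 × 87.8562) = 87.7456

87.75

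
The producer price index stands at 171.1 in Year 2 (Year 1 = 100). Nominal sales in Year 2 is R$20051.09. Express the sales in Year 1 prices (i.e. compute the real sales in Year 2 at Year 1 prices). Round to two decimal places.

11718.93

Real = Nominal ÷ (Index/100) = 20051.09 ÷ (171.1/100)
     = 20051.09 ÷ 1.711 = 11718.9305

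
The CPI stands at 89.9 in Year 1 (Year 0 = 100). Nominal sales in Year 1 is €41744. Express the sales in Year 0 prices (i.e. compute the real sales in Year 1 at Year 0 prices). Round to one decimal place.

Real = Nominal ÷ (Index/100) = 41744 ÷ (89.9/100)
     = 41744 ÷ 0.899 = 46433.8154

46433.8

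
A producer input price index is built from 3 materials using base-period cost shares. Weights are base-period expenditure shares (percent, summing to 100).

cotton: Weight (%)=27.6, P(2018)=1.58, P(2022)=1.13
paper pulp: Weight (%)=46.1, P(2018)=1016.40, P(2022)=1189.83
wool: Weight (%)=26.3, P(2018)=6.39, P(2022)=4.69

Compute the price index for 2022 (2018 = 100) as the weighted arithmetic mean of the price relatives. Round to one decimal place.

93.0

cotton: 27.6 × (1.13/1.58) = 27.6 × 0.715190 = 19.7392
paper pulp: 46.1 × (1189.83/1016.40) = 46.1 × 1.170632 = 53.9661
wool: 26.3 × (4.69/6.39) = 26.3 × 0.733959 = 19.3031
Index = Σ wᵢ·(p₁ᵢ/p₀ᵢ) = 19.7392 + 53.9661 + 19.3031 = 93.0085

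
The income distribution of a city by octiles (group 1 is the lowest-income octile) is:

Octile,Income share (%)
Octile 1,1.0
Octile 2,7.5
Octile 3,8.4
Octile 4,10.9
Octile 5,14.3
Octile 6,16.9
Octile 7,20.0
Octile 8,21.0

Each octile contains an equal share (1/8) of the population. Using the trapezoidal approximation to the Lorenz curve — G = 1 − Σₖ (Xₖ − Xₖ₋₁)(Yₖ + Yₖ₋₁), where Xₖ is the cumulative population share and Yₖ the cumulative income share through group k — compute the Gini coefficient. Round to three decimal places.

0.289

Cumulative income shares Yₖ: 0.0100, 0.0850, 0.1690, 0.2780, 0.4210, 0.5900, 0.7900, 1.0000
Σ (Xₖ−Xₖ₋₁)(Yₖ+Yₖ₋₁) = (1/8)(0.0100+0.0000) + (1/8)(0.0850+0.0100) + (1/8)(0.1690+0.0850) + (1/8)(0.2780+0.1690) + (1/8)(0.4210+0.2780) + (1/8)(0.5900+0.4210) + (1/8)(0.7900+0.5900) + (1/8)(1.0000+0.7900)
  = 0.0013 + 0.0119 + 0.0318 + 0.0559 + 0.0874 + 0.1264 + 0.1725 + 0.2238 = 0.7107
G = 1 − 0.7107 = 0.2893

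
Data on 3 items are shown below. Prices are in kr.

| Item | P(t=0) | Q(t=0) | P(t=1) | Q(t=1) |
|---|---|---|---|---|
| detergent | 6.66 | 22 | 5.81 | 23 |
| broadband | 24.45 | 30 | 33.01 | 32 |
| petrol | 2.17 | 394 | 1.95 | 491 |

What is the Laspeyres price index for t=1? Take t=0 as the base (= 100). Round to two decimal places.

Laspeyres price index uses base-period quantities as weights.
ΣP(t=1)·Q(t=0) = 5.81×22 + 33.01×30 + 1.95×394 = 127.82 + 990.3 + 768.3 = 1886.42
ΣP(t=0)·Q(t=0) = 6.66×22 + 24.45×30 + 2.17×394 = 146.52 + 733.5 + 854.98 = 1735
Index = 1886.42 / 1735 × 100 = 108.7274

108.73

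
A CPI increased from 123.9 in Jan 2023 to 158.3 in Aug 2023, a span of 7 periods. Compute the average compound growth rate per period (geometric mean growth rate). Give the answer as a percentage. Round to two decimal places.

Growth factor = (158.3/123.9)^(1/7) = (1.277643)^(1/7) = 1.035622
Growth rate = 1.035622 − 1 = 0.035622 = 3.5622%

3.56%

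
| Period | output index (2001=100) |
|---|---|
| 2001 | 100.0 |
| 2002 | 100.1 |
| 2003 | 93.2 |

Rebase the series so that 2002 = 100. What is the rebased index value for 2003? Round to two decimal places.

93.11

Rebased(2003) = 93.2 / 100.1 × 100 = 93.1069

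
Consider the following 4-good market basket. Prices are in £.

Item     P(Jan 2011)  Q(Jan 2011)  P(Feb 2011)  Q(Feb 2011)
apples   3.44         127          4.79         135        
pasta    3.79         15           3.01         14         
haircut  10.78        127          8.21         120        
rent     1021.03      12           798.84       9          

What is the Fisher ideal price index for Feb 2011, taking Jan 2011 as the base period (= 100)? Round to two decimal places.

80.25

Laspeyres component (base-period weights):
ΣP(Feb 2011)Q(Jan 2011) = 4.79×127 + 3.01×15 + 8.21×127 + 798.84×12 = 608.33 + 45.15 + 1042.67 + 9586.08 = 11282.23
ΣP(Jan 2011)Q(Jan 2011) = 3.44×127 + 3.79×15 + 10.78×127 + 1021.03×12 = 436.88 + 56.85 + 1369.06 + 12252.36 = 14115.15
L = 11282.23 / 14115.15 × 100 = 79.9299
Paasche component (current-period weights):
ΣP(Feb 2011)Q(Feb 2011) = 4.79×135 + 3.01×14 + 8.21×120 + 798.84×9 = 646.65 + 42.14 + 985.2 + 7189.56 = 8863.55
ΣP(Jan 2011)Q(Feb 2011) = 3.44×135 + 3.79×14 + 10.78×120 + 1021.03×9 = 464.4 + 53.06 + 1293.6 + 9189.27 = 11000.33
P = 8863.55 / 11000.33 × 100 = 80.5753
Fisher = √(L × P) = √(79.9299 × 80.5753) = 80.2520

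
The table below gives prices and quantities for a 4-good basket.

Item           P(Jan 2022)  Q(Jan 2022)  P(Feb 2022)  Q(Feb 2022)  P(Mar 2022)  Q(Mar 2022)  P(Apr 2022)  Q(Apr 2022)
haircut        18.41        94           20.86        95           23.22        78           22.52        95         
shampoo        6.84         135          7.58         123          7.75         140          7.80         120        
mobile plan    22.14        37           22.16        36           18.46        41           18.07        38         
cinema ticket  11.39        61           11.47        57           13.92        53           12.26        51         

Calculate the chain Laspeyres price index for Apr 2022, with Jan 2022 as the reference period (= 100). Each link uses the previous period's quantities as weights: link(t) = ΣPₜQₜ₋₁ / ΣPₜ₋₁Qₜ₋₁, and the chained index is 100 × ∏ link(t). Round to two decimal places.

110.34

Link Jan 2022→Feb 2022:
ΣP(Feb 2022)Q(Jan 2022) = 20.86×94 + 7.58×135 + 22.16×37 + 11.47×61 = 1960.84 + 1023.3 + 819.92 + 699.67 = 4503.73
ΣP(Jan 2022)Q(Jan 2022) = 18.41×94 + 6.84×135 + 22.14×37 + 11.39×61 = 1730.54 + 923.4 + 819.18 + 694.79 = 4167.91
link = 4503.73/4167.91 = 1.080573
Link Feb 2022→Mar 2022:
ΣP(Mar 2022)Q(Feb 2022) = 23.22×95 + 7.75×123 + 18.46×36 + 13.92×57 = 2205.9 + 953.25 + 664.56 + 793.44 = 4617.15
ΣP(Feb 2022)Q(Feb 2022) = 20.86×95 + 7.58×123 + 22.16×36 + 11.47×57 = 1981.7 + 932.34 + 797.76 + 653.79 = 4365.59
link = 4617.15/4365.59 = 1.057623
Link Mar 2022→Apr 2022:
ΣP(Apr 2022)Q(Mar 2022) = 22.52×78 + 7.80×140 + 18.07×41 + 12.26×53 = 1756.56 + 1092 + 740.87 + 649.78 = 4239.21
ΣP(Mar 2022)Q(Mar 2022) = 23.22×78 + 7.75×140 + 18.46×41 + 13.92×53 = 1811.16 + 1085 + 756.86 + 737.76 = 4390.78
link = 4239.21/4390.78 = 0.965480
Chained index = 100 × 1.080573 × 1.057623 × 0.965480 = 110.3388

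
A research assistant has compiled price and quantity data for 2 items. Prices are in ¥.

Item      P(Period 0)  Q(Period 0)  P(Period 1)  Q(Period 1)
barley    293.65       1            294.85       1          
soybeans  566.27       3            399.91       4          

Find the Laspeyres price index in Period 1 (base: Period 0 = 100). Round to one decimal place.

75.0

Laspeyres price index uses base-period quantities as weights.
ΣP(Period 1)·Q(Period 0) = 294.85×1 + 399.91×3 = 294.85 + 1199.73 = 1494.58
ΣP(Period 0)·Q(Period 0) = 293.65×1 + 566.27×3 = 293.65 + 1698.81 = 1992.46
Index = 1494.58 / 1992.46 × 100 = 75.0118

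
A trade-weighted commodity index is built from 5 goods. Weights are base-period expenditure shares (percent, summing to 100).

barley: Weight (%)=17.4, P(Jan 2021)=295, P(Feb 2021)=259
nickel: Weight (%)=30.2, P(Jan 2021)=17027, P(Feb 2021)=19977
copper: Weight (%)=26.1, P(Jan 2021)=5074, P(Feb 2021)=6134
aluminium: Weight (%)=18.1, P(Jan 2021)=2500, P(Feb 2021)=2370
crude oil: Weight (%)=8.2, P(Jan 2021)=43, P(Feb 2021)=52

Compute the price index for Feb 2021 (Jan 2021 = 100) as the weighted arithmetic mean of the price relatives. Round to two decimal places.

barley: 17.4 × (259/295) = 17.4 × 0.877966 = 15.2766
nickel: 30.2 × (19977/17027) = 30.2 × 1.173254 = 35.4323
copper: 26.1 × (6134/5074) = 26.1 × 1.208908 = 31.5525
aluminium: 18.1 × (2370/2500) = 18.1 × 0.948000 = 17.1588
crude oil: 8.2 × (52/43) = 8.2 × 1.209302 = 9.9163
Index = Σ wᵢ·(p₁ᵢ/p₀ᵢ) = 15.2766 + 35.4323 + 31.5525 + 17.1588 + 9.9163 = 109.3365

109.34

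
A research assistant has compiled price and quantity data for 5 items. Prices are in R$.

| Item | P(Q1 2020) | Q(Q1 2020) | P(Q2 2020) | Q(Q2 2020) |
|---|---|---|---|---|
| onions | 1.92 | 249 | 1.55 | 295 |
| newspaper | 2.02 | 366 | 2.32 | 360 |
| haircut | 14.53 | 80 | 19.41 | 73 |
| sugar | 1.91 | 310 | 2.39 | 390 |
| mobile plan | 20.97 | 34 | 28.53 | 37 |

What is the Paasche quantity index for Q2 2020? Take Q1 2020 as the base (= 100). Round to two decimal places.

104.41

Paasche quantity index uses current-period prices as weights.
ΣP(Q2 2020)·Q(Q2 2020) = 1.55×295 + 2.32×360 + 19.41×73 + 2.39×390 + 28.53×37 = 457.25 + 835.2 + 1416.93 + 932.1 + 1055.61 = 4697.09
ΣP(Q2 2020)·Q(Q1 2020) = 1.55×249 + 2.32×366 + 19.41×80 + 2.39×310 + 28.53×34 = 385.95 + 849.12 + 1552.8 + 740.9 + 970.02 = 4498.79
Index = 4697.09 / 4498.79 × 100 = 104.4079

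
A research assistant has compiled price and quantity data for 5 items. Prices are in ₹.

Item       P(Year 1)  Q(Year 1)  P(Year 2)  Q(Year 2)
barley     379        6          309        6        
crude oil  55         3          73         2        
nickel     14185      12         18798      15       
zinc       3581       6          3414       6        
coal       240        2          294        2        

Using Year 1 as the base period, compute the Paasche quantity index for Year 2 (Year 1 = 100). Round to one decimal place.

122.6

Paasche quantity index uses current-period prices as weights.
ΣP(Year 2)·Q(Year 2) = 309×6 + 73×2 + 18798×15 + 3414×6 + 294×2 = 1854 + 146 + 281970 + 20484 + 588 = 305042
ΣP(Year 2)·Q(Year 1) = 309×6 + 73×3 + 18798×12 + 3414×6 + 294×2 = 1854 + 219 + 225576 + 20484 + 588 = 248721
Index = 305042 / 248721 × 100 = 122.6442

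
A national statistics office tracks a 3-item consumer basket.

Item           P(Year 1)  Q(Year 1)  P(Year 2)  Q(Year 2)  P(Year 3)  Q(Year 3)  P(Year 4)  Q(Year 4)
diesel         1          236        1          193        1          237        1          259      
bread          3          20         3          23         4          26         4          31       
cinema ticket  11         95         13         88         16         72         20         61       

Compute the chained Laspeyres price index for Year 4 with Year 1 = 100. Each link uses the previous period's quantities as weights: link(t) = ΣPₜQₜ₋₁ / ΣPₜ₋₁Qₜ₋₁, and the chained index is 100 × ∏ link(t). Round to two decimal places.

Link Year 1→Year 2:
ΣP(Year 2)Q(Year 1) = 1×236 + 3×20 + 13×95 = 236 + 60 + 1235 = 1531
ΣP(Year 1)Q(Year 1) = 1×236 + 3×20 + 11×95 = 236 + 60 + 1045 = 1341
link = 1531/1341 = 1.141685
Link Year 2→Year 3:
ΣP(Year 3)Q(Year 2) = 1×193 + 4×23 + 16×88 = 193 + 92 + 1408 = 1693
ΣP(Year 2)Q(Year 2) = 1×193 + 3×23 + 13×88 = 193 + 69 + 1144 = 1406
link = 1693/1406 = 1.204125
Link Year 3→Year 4:
ΣP(Year 4)Q(Year 3) = 1×237 + 4×26 + 20×72 = 237 + 104 + 1440 = 1781
ΣP(Year 3)Q(Year 3) = 1×237 + 4×26 + 16×72 = 237 + 104 + 1152 = 1493
link = 1781/1493 = 1.192900
Chained index = 100 × 1.141685 × 1.204125 × 1.192900 = 163.9918

163.99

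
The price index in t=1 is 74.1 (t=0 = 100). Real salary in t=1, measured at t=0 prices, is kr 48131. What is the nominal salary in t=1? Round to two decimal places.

35665.07

Nominal = Real × (Index/100) = 48131 × (74.1/100)
        = 48131 × 0.741 = 35665.0710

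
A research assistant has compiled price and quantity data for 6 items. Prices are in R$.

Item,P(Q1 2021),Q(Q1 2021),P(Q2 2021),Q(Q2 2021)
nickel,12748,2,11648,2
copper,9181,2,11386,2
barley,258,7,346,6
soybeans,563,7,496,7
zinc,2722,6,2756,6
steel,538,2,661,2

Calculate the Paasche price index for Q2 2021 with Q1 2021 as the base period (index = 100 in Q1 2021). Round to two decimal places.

Paasche price index uses current-period quantities as weights.
ΣP(Q2 2021)·Q(Q2 2021) = 11648×2 + 11386×2 + 346×6 + 496×7 + 2756×6 + 661×2 = 23296 + 22772 + 2076 + 3472 + 16536 + 1322 = 69474
ΣP(Q1 2021)·Q(Q2 2021) = 12748×2 + 9181×2 + 258×6 + 563×7 + 2722×6 + 538×2 = 25496 + 18362 + 1548 + 3941 + 16332 + 1076 = 66755
Index = 69474 / 66755 × 100 = 104.0731

104.07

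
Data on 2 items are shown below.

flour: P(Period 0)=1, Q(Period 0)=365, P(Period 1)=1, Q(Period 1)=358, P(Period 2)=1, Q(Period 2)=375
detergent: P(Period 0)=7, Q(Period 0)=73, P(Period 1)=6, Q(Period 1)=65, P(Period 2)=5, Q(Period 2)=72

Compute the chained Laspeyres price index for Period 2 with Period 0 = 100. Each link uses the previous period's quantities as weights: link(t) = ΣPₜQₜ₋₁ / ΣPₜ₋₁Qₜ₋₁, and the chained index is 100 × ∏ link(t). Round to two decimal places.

Link Period 0→Period 1:
ΣP(Period 1)Q(Period 0) = 1×365 + 6×73 = 365 + 438 = 803
ΣP(Period 0)Q(Period 0) = 1×365 + 7×73 = 365 + 511 = 876
link = 803/876 = 0.916667
Link Period 1→Period 2:
ΣP(Period 2)Q(Period 1) = 1×358 + 5×65 = 358 + 325 = 683
ΣP(Period 1)Q(Period 1) = 1×358 + 6×65 = 358 + 390 = 748
link = 683/748 = 0.913102
Chained index = 100 × 0.916667 × 0.913102 = 83.7010

83.70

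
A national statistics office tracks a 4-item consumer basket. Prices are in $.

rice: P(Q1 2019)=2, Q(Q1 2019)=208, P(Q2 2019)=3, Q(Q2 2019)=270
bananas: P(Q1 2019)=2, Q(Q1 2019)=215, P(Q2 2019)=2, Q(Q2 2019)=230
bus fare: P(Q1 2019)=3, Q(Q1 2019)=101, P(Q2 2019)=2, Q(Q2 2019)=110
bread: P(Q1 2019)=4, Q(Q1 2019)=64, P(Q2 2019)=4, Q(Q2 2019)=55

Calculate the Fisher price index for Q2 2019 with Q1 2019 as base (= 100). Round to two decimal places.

108.96

Laspeyres component (base-period weights):
ΣP(Q2 2019)Q(Q1 2019) = 3×208 + 2×215 + 2×101 + 4×64 = 624 + 430 + 202 + 256 = 1512
ΣP(Q1 2019)Q(Q1 2019) = 2×208 + 2×215 + 3×101 + 4×64 = 416 + 430 + 303 + 256 = 1405
L = 1512 / 1405 × 100 = 107.6157
Paasche component (current-period weights):
ΣP(Q2 2019)Q(Q2 2019) = 3×270 + 2×230 + 2×110 + 4×55 = 810 + 460 + 220 + 220 = 1710
ΣP(Q1 2019)Q(Q2 2019) = 2×270 + 2×230 + 3×110 + 4×55 = 540 + 460 + 330 + 220 = 1550
P = 1710 / 1550 × 100 = 110.3226
Fisher = √(L × P) = √(107.6157 × 110.3226) = 108.9607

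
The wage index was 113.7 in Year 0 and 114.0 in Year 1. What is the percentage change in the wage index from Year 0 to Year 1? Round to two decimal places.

Change = (114.0 − 113.7) / 113.7 × 100
       = 0.3 / 113.7 × 100 = 0.2639%

0.26%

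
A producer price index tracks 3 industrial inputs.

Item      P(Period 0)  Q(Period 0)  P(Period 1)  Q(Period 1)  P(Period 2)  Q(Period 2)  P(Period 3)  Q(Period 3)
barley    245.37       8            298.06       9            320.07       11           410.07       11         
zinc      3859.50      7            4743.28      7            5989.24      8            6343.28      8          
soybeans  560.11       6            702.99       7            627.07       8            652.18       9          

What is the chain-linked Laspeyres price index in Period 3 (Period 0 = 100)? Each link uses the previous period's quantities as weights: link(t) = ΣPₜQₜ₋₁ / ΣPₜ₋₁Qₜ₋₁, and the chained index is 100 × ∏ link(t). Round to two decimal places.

Link Period 0→Period 1:
ΣP(Period 1)Q(Period 0) = 298.06×8 + 4743.28×7 + 702.99×6 = 2384.48 + 33202.96 + 4217.94 = 39805.38
ΣP(Period 0)Q(Period 0) = 245.37×8 + 3859.50×7 + 560.11×6 = 1962.96 + 27016.5 + 3360.66 = 32340.12
link = 39805.38/32340.12 = 1.230836
Link Period 1→Period 2:
ΣP(Period 2)Q(Period 1) = 320.07×9 + 5989.24×7 + 627.07×7 = 2880.63 + 41924.68 + 4389.49 = 49194.8
ΣP(Period 1)Q(Period 1) = 298.06×9 + 4743.28×7 + 702.99×7 = 2682.54 + 33202.96 + 4920.93 = 40806.43
link = 49194.8/40806.43 = 1.205565
Link Period 2→Period 3:
ΣP(Period 3)Q(Period 2) = 410.07×11 + 6343.28×8 + 652.18×8 = 4510.77 + 50746.24 + 5217.44 = 60474.45
ΣP(Period 2)Q(Period 2) = 320.07×11 + 5989.24×8 + 627.07×8 = 3520.77 + 47913.92 + 5016.56 = 56451.25
link = 60474.45/56451.25 = 1.071269
Chained index = 100 × 1.230836 × 1.205565 × 1.071269 = 158.9605

158.96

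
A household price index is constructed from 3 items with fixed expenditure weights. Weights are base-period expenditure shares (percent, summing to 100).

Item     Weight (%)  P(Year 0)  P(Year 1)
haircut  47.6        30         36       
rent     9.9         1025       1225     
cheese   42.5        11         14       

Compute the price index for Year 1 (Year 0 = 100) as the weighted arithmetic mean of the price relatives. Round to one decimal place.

haircut: 47.6 × (36/30) = 47.6 × 1.200000 = 57.1200
rent: 9.9 × (1225/1025) = 9.9 × 1.195122 = 11.8317
cheese: 42.5 × (14/11) = 42.5 × 1.272727 = 54.0909
Index = Σ wᵢ·(p₁ᵢ/p₀ᵢ) = 57.1200 + 11.8317 + 54.0909 = 123.0426

123.0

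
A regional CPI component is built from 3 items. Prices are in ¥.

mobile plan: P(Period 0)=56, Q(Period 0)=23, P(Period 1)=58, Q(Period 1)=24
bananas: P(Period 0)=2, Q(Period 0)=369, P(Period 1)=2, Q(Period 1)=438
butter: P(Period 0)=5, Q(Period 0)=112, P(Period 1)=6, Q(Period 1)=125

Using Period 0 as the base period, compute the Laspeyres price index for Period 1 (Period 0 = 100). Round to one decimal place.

106.1

Laspeyres price index uses base-period quantities as weights.
ΣP(Period 1)·Q(Period 0) = 58×23 + 2×369 + 6×112 = 1334 + 738 + 672 = 2744
ΣP(Period 0)·Q(Period 0) = 56×23 + 2×369 + 5×112 = 1288 + 738 + 560 = 2586
Index = 2744 / 2586 × 100 = 106.1098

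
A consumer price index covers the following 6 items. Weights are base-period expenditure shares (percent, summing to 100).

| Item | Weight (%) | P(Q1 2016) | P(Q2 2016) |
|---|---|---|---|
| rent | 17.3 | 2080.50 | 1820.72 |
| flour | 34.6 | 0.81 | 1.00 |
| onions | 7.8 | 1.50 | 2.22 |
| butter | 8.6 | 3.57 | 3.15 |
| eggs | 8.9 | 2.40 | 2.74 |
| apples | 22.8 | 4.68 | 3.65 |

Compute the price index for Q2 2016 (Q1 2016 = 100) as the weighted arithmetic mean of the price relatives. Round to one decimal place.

rent: 17.3 × (1820.72/2080.50) = 17.3 × 0.875136 = 15.1398
flour: 34.6 × (1.00/0.81) = 34.6 × 1.234568 = 42.7160
onions: 7.8 × (2.22/1.50) = 7.8 × 1.480000 = 11.5440
butter: 8.6 × (3.15/3.57) = 8.6 × 0.882353 = 7.5882
eggs: 8.9 × (2.74/2.40) = 8.9 × 1.141667 = 10.1608
apples: 22.8 × (3.65/4.68) = 22.8 × 0.779915 = 17.7821
Index = Σ wᵢ·(p₁ᵢ/p₀ᵢ) = 15.1398 + 42.7160 + 11.5440 + 7.5882 + 10.1608 + 17.7821 = 104.9310

104.9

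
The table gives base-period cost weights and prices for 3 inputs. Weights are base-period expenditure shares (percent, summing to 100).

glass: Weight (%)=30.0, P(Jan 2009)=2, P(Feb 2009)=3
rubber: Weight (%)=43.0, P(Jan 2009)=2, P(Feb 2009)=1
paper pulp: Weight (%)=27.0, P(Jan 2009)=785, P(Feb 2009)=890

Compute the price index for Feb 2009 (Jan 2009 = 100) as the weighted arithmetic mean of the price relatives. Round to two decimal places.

glass: 30.0 × (3/2) = 30.0 × 1.500000 = 45.0000
rubber: 43.0 × (1/2) = 43.0 × 0.500000 = 21.5000
paper pulp: 27.0 × (890/785) = 27.0 × 1.133758 = 30.6115
Index = Σ wᵢ·(p₁ᵢ/p₀ᵢ) = 45.0000 + 21.5000 + 30.6115 = 97.1115

97.11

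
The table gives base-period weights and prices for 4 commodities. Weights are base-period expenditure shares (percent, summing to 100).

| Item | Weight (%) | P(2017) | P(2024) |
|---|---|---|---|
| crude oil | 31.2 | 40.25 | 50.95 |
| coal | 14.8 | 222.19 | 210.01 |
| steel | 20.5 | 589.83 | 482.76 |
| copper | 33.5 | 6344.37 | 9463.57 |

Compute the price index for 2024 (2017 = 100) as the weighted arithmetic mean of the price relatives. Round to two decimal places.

120.23

crude oil: 31.2 × (50.95/40.25) = 31.2 × 1.265839 = 39.4942
coal: 14.8 × (210.01/222.19) = 14.8 × 0.945182 = 13.9887
steel: 20.5 × (482.76/589.83) = 20.5 × 0.818473 = 16.7787
copper: 33.5 × (9463.57/6344.37) = 33.5 × 1.491649 = 49.9702
Index = Σ wᵢ·(p₁ᵢ/p₀ᵢ) = 39.4942 + 13.9887 + 16.7787 + 49.9702 = 120.2318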